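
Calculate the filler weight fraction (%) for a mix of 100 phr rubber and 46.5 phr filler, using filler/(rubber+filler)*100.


Filler % = filler / (rubber + filler) * 100
= 46.5 / (100 + 46.5) * 100
= 46.5 / 146.5 * 100
= 31.74%

31.74%


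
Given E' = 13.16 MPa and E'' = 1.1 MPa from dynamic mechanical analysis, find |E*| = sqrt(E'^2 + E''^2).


|E*| = sqrt(E'^2 + E''^2)
= sqrt(13.16^2 + 1.1^2)
= sqrt(173.1856 + 1.2100)
= 13.206 MPa

13.206 MPa


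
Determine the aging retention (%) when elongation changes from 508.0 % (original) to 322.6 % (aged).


Retention = aged / original * 100
= 322.6 / 508.0 * 100
= 63.5%

63.5%


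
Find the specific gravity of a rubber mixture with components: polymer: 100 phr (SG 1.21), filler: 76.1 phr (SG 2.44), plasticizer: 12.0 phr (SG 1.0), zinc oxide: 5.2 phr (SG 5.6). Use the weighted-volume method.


Sum of weights = 193.3
Volume contributions:
  polymer: 100/1.21 = 82.6446
  filler: 76.1/2.44 = 31.1885
  plasticizer: 12.0/1.0 = 12.0000
  zinc oxide: 5.2/5.6 = 0.9286
Sum of volumes = 126.7617
SG = 193.3 / 126.7617 = 1.525

SG = 1.525


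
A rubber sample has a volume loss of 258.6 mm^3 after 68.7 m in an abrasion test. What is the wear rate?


Rate = volume_loss / distance
= 258.6 / 68.7
= 3.764 mm^3/m

3.764 mm^3/m


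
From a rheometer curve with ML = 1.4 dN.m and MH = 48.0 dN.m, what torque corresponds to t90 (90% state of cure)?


M90 = ML + 0.9 * (MH - ML)
M90 = 1.4 + 0.9 * (48.0 - 1.4)
M90 = 1.4 + 0.9 * 46.6
M90 = 43.34 dN.m

43.34 dN.m


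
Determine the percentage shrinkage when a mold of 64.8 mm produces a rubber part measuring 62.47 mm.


Shrinkage = (mold - part) / mold * 100
= (64.8 - 62.47) / 64.8 * 100
= 2.33 / 64.8 * 100
= 3.6%

3.6%


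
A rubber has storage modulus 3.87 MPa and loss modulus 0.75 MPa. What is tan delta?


tan delta = E'' / E'
= 0.75 / 3.87
= 0.1938

tan delta = 0.1938


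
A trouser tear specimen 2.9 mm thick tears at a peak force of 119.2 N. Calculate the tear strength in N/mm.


Tear strength = force / thickness
= 119.2 / 2.9
= 41.1 N/mm

41.1 N/mm


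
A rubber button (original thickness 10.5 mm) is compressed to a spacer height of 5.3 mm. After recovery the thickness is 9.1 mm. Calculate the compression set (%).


CS = (t0 - recovered) / (t0 - ts) * 100
= (10.5 - 9.1) / (10.5 - 5.3) * 100
= 1.4 / 5.2 * 100
= 26.9%

26.9%


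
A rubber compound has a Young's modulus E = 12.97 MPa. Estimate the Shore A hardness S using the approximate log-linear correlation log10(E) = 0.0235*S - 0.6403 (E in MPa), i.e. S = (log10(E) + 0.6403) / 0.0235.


log10(E) = 0.0235*S - 0.6403  =>  S = (log10(E) + 0.6403) / 0.0235
log10(12.97) = 1.112940
S = (1.112940 + 0.6403) / 0.0235 = 1.753240 / 0.0235
S = 74.6

Shore A = 74.6


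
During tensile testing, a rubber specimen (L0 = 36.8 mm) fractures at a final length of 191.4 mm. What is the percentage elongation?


Elongation = (Lf - L0) / L0 * 100
= (191.4 - 36.8) / 36.8 * 100
= 154.6 / 36.8 * 100
= 420.1%

420.1%


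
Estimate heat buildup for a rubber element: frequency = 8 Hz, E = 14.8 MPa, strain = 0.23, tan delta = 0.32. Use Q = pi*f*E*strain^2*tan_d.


Q = pi * f * E * strain^2 * tan_d
= pi * 8 * 14.8 * 0.23^2 * 0.32
= pi * 8 * 14.8 * 0.0529 * 0.32
= 6.2966

Q = 6.2966


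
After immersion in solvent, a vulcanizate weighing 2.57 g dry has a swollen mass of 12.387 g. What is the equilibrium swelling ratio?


Q = W_swollen / W_dry
Q = 12.387 / 2.57
Q = 4.82

Q = 4.82


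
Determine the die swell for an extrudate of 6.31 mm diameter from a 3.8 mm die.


Die swell ratio = D_extrudate / D_die
= 6.31 / 3.8
= 1.661

Die swell = 1.661


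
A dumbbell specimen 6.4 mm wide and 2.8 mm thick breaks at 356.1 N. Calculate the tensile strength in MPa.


Area = width * thickness = 6.4 * 2.8 = 17.92 mm^2
TS = force / area = 356.1 / 17.92 = 19.87 MPa

19.87 MPa


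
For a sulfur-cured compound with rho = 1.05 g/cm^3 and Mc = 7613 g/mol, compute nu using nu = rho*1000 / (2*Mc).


nu = rho * 1000 / (2 * Mc)
nu = 1.05 * 1000 / (2 * 7613)
nu = 1050.0 / 15226
nu = 0.0690 mol/L

0.0690 mol/L


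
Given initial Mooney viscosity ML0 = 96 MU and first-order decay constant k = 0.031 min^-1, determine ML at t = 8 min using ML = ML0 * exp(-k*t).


ML = ML0 * exp(-k * t)
ML = 96 * exp(-0.031 * 8)
ML = 96 * 0.7804
ML = 74.91 MU

74.91 MU


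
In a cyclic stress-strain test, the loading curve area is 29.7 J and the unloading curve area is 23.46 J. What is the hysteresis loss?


Hysteresis loss = loading - unloading
= 29.7 - 23.46
= 6.24 J

6.24 J


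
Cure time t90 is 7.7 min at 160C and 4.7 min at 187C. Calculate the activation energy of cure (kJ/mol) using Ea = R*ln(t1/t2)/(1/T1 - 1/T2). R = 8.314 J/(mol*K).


T1 = 433.15 K, T2 = 460.15 K
1/T1 - 1/T2 = 1.3546e-04
ln(t1/t2) = ln(7.7/4.7) = 0.4937
Ea = 8.314 * 0.4937 / 1.3546e-04 = 30297.7252 J/mol
Ea = 30.3 kJ/mol

30.3 kJ/mol


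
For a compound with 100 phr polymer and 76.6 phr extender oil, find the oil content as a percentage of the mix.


Oil % = oil / (100 + oil) * 100
= 76.6 / (100 + 76.6) * 100
= 76.6 / 176.6 * 100
= 43.37%

43.37%


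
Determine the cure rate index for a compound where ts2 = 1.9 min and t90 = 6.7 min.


CRI = 100 / (t90 - ts2)
= 100 / (6.7 - 1.9)
= 100 / 4.8
= 20.83 min^-1

20.83 min^-1


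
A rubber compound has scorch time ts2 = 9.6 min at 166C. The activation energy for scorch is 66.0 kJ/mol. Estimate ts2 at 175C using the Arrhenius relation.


Convert temperatures: T1 = 166 + 273.15 = 439.15 K, T2 = 175 + 273.15 = 448.15 K
ts2_new = 9.6 * exp(66000 / 8.314 * (1/448.15 - 1/439.15))
1/T2 - 1/T1 = -4.5731e-05
ts2_new = 6.68 min

6.68 min


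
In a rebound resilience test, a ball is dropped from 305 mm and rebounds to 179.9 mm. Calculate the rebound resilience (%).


Resilience = h_rebound / h_drop * 100
= 179.9 / 305 * 100
= 59.0%

59.0%


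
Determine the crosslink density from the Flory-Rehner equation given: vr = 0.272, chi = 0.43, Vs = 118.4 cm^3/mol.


ln(1 - vr) = ln(1 - 0.272) = -0.3175
Numerator = -((-0.3175) + 0.272 + 0.43 * 0.272^2) = 0.0136
Denominator = 118.4 * (0.272^(1/3) - 0.272/2) = 60.6116
nu = 0.0136 / 60.6116 = 2.2506e-04 mol/cm^3

2.2506e-04 mol/cm^3


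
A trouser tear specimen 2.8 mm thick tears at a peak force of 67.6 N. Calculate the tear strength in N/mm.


Tear strength = force / thickness
= 67.6 / 2.8
= 24.14 N/mm

24.14 N/mm


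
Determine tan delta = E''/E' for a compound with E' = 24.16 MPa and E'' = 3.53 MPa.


tan delta = E'' / E'
= 3.53 / 24.16
= 0.1461

tan delta = 0.1461


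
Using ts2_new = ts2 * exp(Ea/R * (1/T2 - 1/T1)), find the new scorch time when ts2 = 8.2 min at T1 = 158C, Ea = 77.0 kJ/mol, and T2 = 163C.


Convert temperatures: T1 = 158 + 273.15 = 431.15 K, T2 = 163 + 273.15 = 436.15 K
ts2_new = 8.2 * exp(77000 / 8.314 * (1/436.15 - 1/431.15))
1/T2 - 1/T1 = -2.6589e-05
ts2_new = 6.41 min

6.41 min


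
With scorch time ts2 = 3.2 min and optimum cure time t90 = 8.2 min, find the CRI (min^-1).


CRI = 100 / (t90 - ts2)
= 100 / (8.2 - 3.2)
= 100 / 5.0
= 20.0 min^-1

20.0 min^-1


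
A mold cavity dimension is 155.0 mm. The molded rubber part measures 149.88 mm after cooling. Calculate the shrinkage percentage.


Shrinkage = (mold - part) / mold * 100
= (155.0 - 149.88) / 155.0 * 100
= 5.12 / 155.0 * 100
= 3.3%

3.3%


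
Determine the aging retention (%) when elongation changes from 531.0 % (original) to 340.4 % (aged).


Retention = aged / original * 100
= 340.4 / 531.0 * 100
= 64.1%

64.1%


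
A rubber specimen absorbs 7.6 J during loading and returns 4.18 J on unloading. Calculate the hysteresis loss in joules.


Hysteresis loss = loading - unloading
= 7.6 - 4.18
= 3.42 J

3.42 J


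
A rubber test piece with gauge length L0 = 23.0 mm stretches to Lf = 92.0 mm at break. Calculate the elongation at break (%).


Elongation = (Lf - L0) / L0 * 100
= (92.0 - 23.0) / 23.0 * 100
= 69.0 / 23.0 * 100
= 300.0%

300.0%


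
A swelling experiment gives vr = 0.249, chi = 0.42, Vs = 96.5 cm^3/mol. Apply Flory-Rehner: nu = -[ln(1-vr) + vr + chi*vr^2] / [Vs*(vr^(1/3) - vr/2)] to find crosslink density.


ln(1 - vr) = ln(1 - 0.249) = -0.2863
Numerator = -((-0.2863) + 0.249 + 0.42 * 0.249^2) = 0.0113
Denominator = 96.5 * (0.249^(1/3) - 0.249/2) = 48.6958
nu = 0.0113 / 48.6958 = 2.3224e-04 mol/cm^3

2.3224e-04 mol/cm^3


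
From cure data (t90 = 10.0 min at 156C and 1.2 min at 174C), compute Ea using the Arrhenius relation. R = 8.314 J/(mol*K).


T1 = 429.15 K, T2 = 447.15 K
1/T1 - 1/T2 = 9.3802e-05
ln(t1/t2) = ln(10.0/1.2) = 2.1203
Ea = 8.314 * 2.1203 / 9.3802e-05 = 187927.2296 J/mol
Ea = 187.93 kJ/mol

187.93 kJ/mol


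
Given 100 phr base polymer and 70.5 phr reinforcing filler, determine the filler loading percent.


Filler % = filler / (rubber + filler) * 100
= 70.5 / (100 + 70.5) * 100
= 70.5 / 170.5 * 100
= 41.35%

41.35%


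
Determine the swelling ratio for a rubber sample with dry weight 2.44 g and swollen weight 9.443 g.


Q = W_swollen / W_dry
Q = 9.443 / 2.44
Q = 3.87

Q = 3.87


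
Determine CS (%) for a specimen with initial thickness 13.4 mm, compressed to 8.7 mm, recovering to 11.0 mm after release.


CS = (t0 - recovered) / (t0 - ts) * 100
= (13.4 - 11.0) / (13.4 - 8.7) * 100
= 2.4 / 4.7 * 100
= 51.1%

51.1%


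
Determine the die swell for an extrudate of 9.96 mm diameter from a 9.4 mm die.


Die swell ratio = D_extrudate / D_die
= 9.96 / 9.4
= 1.06

Die swell = 1.06


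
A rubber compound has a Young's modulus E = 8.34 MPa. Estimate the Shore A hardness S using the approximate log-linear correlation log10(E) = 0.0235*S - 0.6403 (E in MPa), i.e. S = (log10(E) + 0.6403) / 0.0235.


log10(E) = 0.0235*S - 0.6403  =>  S = (log10(E) + 0.6403) / 0.0235
log10(8.34) = 0.921166
S = (0.921166 + 0.6403) / 0.0235 = 1.561466 / 0.0235
S = 66.4

Shore A = 66.4


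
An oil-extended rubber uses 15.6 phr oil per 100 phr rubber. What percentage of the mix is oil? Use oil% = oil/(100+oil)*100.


Oil % = oil / (100 + oil) * 100
= 15.6 / (100 + 15.6) * 100
= 15.6 / 115.6 * 100
= 13.49%

13.49%


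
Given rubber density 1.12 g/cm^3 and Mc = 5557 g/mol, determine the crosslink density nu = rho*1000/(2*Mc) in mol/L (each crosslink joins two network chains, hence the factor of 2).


nu = rho * 1000 / (2 * Mc)
nu = 1.12 * 1000 / (2 * 5557)
nu = 1120.0 / 11114
nu = 0.1008 mol/L

0.1008 mol/L


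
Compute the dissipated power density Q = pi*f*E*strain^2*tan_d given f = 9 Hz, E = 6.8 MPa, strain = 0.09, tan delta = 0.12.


Q = pi * f * E * strain^2 * tan_d
= pi * 9 * 6.8 * 0.09^2 * 0.12
= pi * 9 * 6.8 * 0.0081 * 0.12
= 0.1869

Q = 0.1869


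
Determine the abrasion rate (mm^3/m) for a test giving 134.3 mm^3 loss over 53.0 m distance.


Rate = volume_loss / distance
= 134.3 / 53.0
= 2.534 mm^3/m

2.534 mm^3/m


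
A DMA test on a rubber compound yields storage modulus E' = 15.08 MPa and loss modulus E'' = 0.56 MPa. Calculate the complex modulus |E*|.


|E*| = sqrt(E'^2 + E''^2)
= sqrt(15.08^2 + 0.56^2)
= sqrt(227.4064 + 0.3136)
= 15.09 MPa

15.09 MPa


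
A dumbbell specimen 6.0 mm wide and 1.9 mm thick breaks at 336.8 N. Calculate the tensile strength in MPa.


Area = width * thickness = 6.0 * 1.9 = 11.4 mm^2
TS = force / area = 336.8 / 11.4 = 29.54 MPa

29.54 MPa


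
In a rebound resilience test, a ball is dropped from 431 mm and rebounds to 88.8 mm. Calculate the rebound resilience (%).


Resilience = h_rebound / h_drop * 100
= 88.8 / 431 * 100
= 20.6%

20.6%


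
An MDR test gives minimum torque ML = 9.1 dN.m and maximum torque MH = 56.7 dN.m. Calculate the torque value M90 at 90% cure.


M90 = ML + 0.9 * (MH - ML)
M90 = 9.1 + 0.9 * (56.7 - 9.1)
M90 = 9.1 + 0.9 * 47.6
M90 = 51.94 dN.m

51.94 dN.m


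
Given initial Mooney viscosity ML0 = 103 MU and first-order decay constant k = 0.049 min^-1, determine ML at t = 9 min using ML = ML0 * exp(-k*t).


ML = ML0 * exp(-k * t)
ML = 103 * exp(-0.049 * 9)
ML = 103 * 0.6434
ML = 66.27 MU

66.27 MU


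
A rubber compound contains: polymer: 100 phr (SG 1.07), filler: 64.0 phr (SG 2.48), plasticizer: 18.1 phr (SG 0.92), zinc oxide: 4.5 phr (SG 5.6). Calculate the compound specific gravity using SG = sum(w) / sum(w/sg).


Sum of weights = 186.6
Volume contributions:
  polymer: 100/1.07 = 93.4579
  filler: 64.0/2.48 = 25.8065
  plasticizer: 18.1/0.92 = 19.6739
  zinc oxide: 4.5/5.6 = 0.8036
Sum of volumes = 139.7419
SG = 186.6 / 139.7419 = 1.335

SG = 1.335


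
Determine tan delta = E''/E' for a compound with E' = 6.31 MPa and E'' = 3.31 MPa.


tan delta = E'' / E'
= 3.31 / 6.31
= 0.5246

tan delta = 0.5246


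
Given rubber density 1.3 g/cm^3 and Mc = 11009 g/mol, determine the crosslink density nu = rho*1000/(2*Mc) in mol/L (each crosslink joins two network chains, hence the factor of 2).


nu = rho * 1000 / (2 * Mc)
nu = 1.3 * 1000 / (2 * 11009)
nu = 1300.0 / 22018
nu = 0.0590 mol/L

0.0590 mol/L


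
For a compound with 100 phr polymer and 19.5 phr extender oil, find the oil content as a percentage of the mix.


Oil % = oil / (100 + oil) * 100
= 19.5 / (100 + 19.5) * 100
= 19.5 / 119.5 * 100
= 16.32%

16.32%


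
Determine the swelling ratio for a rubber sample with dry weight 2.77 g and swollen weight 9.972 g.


Q = W_swollen / W_dry
Q = 9.972 / 2.77
Q = 3.6

Q = 3.6


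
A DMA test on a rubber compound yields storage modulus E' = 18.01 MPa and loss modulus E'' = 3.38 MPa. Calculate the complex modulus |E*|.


|E*| = sqrt(E'^2 + E''^2)
= sqrt(18.01^2 + 3.38^2)
= sqrt(324.3601 + 11.4244)
= 18.324 MPa

18.324 MPa


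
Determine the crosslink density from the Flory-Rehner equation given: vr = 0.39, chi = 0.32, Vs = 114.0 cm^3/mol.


ln(1 - vr) = ln(1 - 0.39) = -0.4943
Numerator = -((-0.4943) + 0.39 + 0.32 * 0.39^2) = 0.0556
Denominator = 114.0 * (0.39^(1/3) - 0.39/2) = 61.0600
nu = 0.0556 / 61.0600 = 9.1098e-04 mol/cm^3

9.1098e-04 mol/cm^3


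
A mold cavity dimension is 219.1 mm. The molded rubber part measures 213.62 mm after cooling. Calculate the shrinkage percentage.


Shrinkage = (mold - part) / mold * 100
= (219.1 - 213.62) / 219.1 * 100
= 5.48 / 219.1 * 100
= 2.5%

2.5%


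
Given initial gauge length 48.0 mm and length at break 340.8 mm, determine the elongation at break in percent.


Elongation = (Lf - L0) / L0 * 100
= (340.8 - 48.0) / 48.0 * 100
= 292.8 / 48.0 * 100
= 610.0%

610.0%


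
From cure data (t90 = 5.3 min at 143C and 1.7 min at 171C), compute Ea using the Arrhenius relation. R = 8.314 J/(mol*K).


T1 = 416.15 K, T2 = 444.15 K
1/T1 - 1/T2 = 1.5149e-04
ln(t1/t2) = ln(5.3/1.7) = 1.1371
Ea = 8.314 * 1.1371 / 1.5149e-04 = 62405.3795 J/mol
Ea = 62.41 kJ/mol

62.41 kJ/mol


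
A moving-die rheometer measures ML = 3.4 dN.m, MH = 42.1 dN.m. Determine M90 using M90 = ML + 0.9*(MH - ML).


M90 = ML + 0.9 * (MH - ML)
M90 = 3.4 + 0.9 * (42.1 - 3.4)
M90 = 3.4 + 0.9 * 38.7
M90 = 38.23 dN.m

38.23 dN.m


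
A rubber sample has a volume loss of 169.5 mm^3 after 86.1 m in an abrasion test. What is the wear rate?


Rate = volume_loss / distance
= 169.5 / 86.1
= 1.969 mm^3/m

1.969 mm^3/m


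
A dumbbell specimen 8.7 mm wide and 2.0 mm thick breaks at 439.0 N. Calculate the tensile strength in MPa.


Area = width * thickness = 8.7 * 2.0 = 17.4 mm^2
TS = force / area = 439.0 / 17.4 = 25.23 MPa

25.23 MPa


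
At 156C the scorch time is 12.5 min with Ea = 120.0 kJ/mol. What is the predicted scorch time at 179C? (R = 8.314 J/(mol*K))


Convert temperatures: T1 = 156 + 273.15 = 429.15 K, T2 = 179 + 273.15 = 452.15 K
ts2_new = 12.5 * exp(120000 / 8.314 * (1/452.15 - 1/429.15))
1/T2 - 1/T1 = -1.1853e-04
ts2_new = 2.26 min

2.26 min


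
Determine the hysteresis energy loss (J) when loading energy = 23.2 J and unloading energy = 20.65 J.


Hysteresis loss = loading - unloading
= 23.2 - 20.65
= 2.55 J

2.55 J


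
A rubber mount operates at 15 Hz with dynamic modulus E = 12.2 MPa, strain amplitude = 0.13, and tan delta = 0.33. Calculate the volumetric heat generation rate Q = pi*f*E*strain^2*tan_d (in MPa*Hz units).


Q = pi * f * E * strain^2 * tan_d
= pi * 15 * 12.2 * 0.13^2 * 0.33
= pi * 15 * 12.2 * 0.0169 * 0.33
= 3.2063

Q = 3.2063


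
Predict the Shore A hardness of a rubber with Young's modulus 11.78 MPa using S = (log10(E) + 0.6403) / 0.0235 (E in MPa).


log10(E) = 0.0235*S - 0.6403  =>  S = (log10(E) + 0.6403) / 0.0235
log10(11.78) = 1.071145
S = (1.071145 + 0.6403) / 0.0235 = 1.711445 / 0.0235
S = 72.8

Shore A = 72.8


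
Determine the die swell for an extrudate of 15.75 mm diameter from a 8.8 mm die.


Die swell ratio = D_extrudate / D_die
= 15.75 / 8.8
= 1.79

Die swell = 1.79


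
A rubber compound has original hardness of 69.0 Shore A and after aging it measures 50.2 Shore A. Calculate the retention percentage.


Retention = aged / original * 100
= 50.2 / 69.0 * 100
= 72.8%

72.8%


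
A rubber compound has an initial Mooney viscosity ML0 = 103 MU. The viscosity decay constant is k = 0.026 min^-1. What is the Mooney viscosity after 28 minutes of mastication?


ML = ML0 * exp(-k * t)
ML = 103 * exp(-0.026 * 28)
ML = 103 * 0.4829
ML = 49.74 MU

49.74 MU


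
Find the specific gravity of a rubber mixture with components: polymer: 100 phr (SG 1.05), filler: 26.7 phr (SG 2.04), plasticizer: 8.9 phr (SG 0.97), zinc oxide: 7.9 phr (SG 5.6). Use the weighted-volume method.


Sum of weights = 143.5
Volume contributions:
  polymer: 100/1.05 = 95.2381
  filler: 26.7/2.04 = 13.0882
  plasticizer: 8.9/0.97 = 9.1753
  zinc oxide: 7.9/5.6 = 1.4107
Sum of volumes = 118.9123
SG = 143.5 / 118.9123 = 1.207

SG = 1.207


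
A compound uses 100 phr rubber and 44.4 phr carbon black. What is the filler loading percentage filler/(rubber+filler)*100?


Filler % = filler / (rubber + filler) * 100
= 44.4 / (100 + 44.4) * 100
= 44.4 / 144.4 * 100
= 30.75%

30.75%


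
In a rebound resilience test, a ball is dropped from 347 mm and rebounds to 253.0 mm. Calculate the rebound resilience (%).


Resilience = h_rebound / h_drop * 100
= 253.0 / 347 * 100
= 72.9%

72.9%


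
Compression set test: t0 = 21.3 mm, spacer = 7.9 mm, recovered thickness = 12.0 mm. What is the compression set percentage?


CS = (t0 - recovered) / (t0 - ts) * 100
= (21.3 - 12.0) / (21.3 - 7.9) * 100
= 9.3 / 13.4 * 100
= 69.4%

69.4%


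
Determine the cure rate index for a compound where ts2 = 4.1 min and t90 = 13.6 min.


CRI = 100 / (t90 - ts2)
= 100 / (13.6 - 4.1)
= 100 / 9.5
= 10.53 min^-1

10.53 min^-1


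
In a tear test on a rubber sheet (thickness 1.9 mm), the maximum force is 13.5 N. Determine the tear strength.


Tear strength = force / thickness
= 13.5 / 1.9
= 7.11 N/mm

7.11 N/mm


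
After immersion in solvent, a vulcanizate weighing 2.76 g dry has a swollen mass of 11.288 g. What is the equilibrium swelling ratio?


Q = W_swollen / W_dry
Q = 11.288 / 2.76
Q = 4.09

Q = 4.09


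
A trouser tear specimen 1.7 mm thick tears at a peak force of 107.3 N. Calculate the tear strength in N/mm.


Tear strength = force / thickness
= 107.3 / 1.7
= 63.12 N/mm

63.12 N/mm


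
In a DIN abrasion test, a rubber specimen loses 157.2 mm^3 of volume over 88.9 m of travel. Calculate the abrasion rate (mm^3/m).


Rate = volume_loss / distance
= 157.2 / 88.9
= 1.768 mm^3/m

1.768 mm^3/m


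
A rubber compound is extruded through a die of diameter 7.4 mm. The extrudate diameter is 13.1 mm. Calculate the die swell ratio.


Die swell ratio = D_extrudate / D_die
= 13.1 / 7.4
= 1.77

Die swell = 1.77


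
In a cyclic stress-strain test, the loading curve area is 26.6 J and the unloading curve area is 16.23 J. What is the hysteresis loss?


Hysteresis loss = loading - unloading
= 26.6 - 16.23
= 10.37 J

10.37 J


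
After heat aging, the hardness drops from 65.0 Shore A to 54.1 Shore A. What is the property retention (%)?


Retention = aged / original * 100
= 54.1 / 65.0 * 100
= 83.2%

83.2%


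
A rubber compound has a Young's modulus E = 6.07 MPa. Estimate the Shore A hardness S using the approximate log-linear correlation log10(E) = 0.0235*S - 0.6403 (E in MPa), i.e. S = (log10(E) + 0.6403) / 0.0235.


log10(E) = 0.0235*S - 0.6403  =>  S = (log10(E) + 0.6403) / 0.0235
log10(6.07) = 0.783189
S = (0.783189 + 0.6403) / 0.0235 = 1.423489 / 0.0235
S = 60.6

Shore A = 60.6


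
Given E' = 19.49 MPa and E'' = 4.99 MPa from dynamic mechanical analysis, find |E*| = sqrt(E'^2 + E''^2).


|E*| = sqrt(E'^2 + E''^2)
= sqrt(19.49^2 + 4.99^2)
= sqrt(379.8601 + 24.9001)
= 20.119 MPa

20.119 MPa


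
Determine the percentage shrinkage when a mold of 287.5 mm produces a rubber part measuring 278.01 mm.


Shrinkage = (mold - part) / mold * 100
= (287.5 - 278.01) / 287.5 * 100
= 9.49 / 287.5 * 100
= 3.3%

3.3%


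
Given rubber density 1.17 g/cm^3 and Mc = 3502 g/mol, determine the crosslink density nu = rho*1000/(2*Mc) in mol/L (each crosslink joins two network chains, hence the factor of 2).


nu = rho * 1000 / (2 * Mc)
nu = 1.17 * 1000 / (2 * 3502)
nu = 1170.0 / 7004
nu = 0.1670 mol/L

0.1670 mol/L


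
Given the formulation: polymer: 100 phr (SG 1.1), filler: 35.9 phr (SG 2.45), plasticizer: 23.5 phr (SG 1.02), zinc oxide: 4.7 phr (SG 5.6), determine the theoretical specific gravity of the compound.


Sum of weights = 164.1
Volume contributions:
  polymer: 100/1.1 = 90.9091
  filler: 35.9/2.45 = 14.6531
  plasticizer: 23.5/1.02 = 23.0392
  zinc oxide: 4.7/5.6 = 0.8393
Sum of volumes = 129.4407
SG = 164.1 / 129.4407 = 1.268

SG = 1.268


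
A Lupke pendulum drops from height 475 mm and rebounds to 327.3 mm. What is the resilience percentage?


Resilience = h_rebound / h_drop * 100
= 327.3 / 475 * 100
= 68.9%

68.9%


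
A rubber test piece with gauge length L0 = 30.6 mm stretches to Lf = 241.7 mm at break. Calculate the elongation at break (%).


Elongation = (Lf - L0) / L0 * 100
= (241.7 - 30.6) / 30.6 * 100
= 211.1 / 30.6 * 100
= 689.9%

689.9%


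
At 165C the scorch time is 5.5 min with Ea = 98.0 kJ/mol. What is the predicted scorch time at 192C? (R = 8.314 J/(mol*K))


Convert temperatures: T1 = 165 + 273.15 = 438.15 K, T2 = 192 + 273.15 = 465.15 K
ts2_new = 5.5 * exp(98000 / 8.314 * (1/465.15 - 1/438.15))
1/T2 - 1/T1 = -1.3248e-04
ts2_new = 1.15 min

1.15 min


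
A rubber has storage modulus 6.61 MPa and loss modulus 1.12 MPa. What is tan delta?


tan delta = E'' / E'
= 1.12 / 6.61
= 0.1694

tan delta = 0.1694


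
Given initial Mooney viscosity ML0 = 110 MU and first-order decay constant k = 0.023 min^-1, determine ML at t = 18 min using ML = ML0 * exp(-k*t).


ML = ML0 * exp(-k * t)
ML = 110 * exp(-0.023 * 18)
ML = 110 * 0.6610
ML = 72.71 MU

72.71 MU


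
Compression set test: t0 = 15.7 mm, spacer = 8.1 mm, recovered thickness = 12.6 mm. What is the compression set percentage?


CS = (t0 - recovered) / (t0 - ts) * 100
= (15.7 - 12.6) / (15.7 - 8.1) * 100
= 3.1 / 7.6 * 100
= 40.8%

40.8%


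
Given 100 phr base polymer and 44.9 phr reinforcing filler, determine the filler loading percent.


Filler % = filler / (rubber + filler) * 100
= 44.9 / (100 + 44.9) * 100
= 44.9 / 144.9 * 100
= 30.99%

30.99%


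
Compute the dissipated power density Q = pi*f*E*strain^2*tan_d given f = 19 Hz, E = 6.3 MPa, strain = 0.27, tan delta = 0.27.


Q = pi * f * E * strain^2 * tan_d
= pi * 19 * 6.3 * 0.27^2 * 0.27
= pi * 19 * 6.3 * 0.0729 * 0.27
= 7.4018

Q = 7.4018


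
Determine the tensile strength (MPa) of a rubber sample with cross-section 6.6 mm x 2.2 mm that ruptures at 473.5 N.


Area = width * thickness = 6.6 * 2.2 = 14.52 mm^2
TS = force / area = 473.5 / 14.52 = 32.61 MPa

32.61 MPa


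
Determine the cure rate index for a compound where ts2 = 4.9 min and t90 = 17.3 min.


CRI = 100 / (t90 - ts2)
= 100 / (17.3 - 4.9)
= 100 / 12.4
= 8.06 min^-1

8.06 min^-1


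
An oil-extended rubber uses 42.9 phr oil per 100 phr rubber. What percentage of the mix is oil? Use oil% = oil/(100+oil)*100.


Oil % = oil / (100 + oil) * 100
= 42.9 / (100 + 42.9) * 100
= 42.9 / 142.9 * 100
= 30.02%

30.02%


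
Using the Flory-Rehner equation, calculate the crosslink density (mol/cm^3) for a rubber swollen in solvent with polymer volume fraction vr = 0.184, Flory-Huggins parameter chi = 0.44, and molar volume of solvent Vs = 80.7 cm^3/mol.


ln(1 - vr) = ln(1 - 0.184) = -0.2033
Numerator = -((-0.2033) + 0.184 + 0.44 * 0.184^2) = 0.0044
Denominator = 80.7 * (0.184^(1/3) - 0.184/2) = 38.4756
nu = 0.0044 / 38.4756 = 1.1551e-04 mol/cm^3

1.1551e-04 mol/cm^3


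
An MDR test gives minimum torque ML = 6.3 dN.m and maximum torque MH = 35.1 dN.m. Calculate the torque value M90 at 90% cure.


M90 = ML + 0.9 * (MH - ML)
M90 = 6.3 + 0.9 * (35.1 - 6.3)
M90 = 6.3 + 0.9 * 28.8
M90 = 32.22 dN.m

32.22 dN.m


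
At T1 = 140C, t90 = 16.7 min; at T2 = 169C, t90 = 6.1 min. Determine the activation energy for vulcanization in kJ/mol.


T1 = 413.15 K, T2 = 442.15 K
1/T1 - 1/T2 = 1.5875e-04
ln(t1/t2) = ln(16.7/6.1) = 1.0071
Ea = 8.314 * 1.0071 / 1.5875e-04 = 52743.7017 J/mol
Ea = 52.74 kJ/mol

52.74 kJ/mol


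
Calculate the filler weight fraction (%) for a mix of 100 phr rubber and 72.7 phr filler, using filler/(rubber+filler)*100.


Filler % = filler / (rubber + filler) * 100
= 72.7 / (100 + 72.7) * 100
= 72.7 / 172.7 * 100
= 42.1%

42.1%


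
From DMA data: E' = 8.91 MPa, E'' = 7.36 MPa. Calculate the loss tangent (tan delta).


tan delta = E'' / E'
= 7.36 / 8.91
= 0.826

tan delta = 0.826


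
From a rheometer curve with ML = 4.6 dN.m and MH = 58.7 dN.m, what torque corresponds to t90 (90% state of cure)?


M90 = ML + 0.9 * (MH - ML)
M90 = 4.6 + 0.9 * (58.7 - 4.6)
M90 = 4.6 + 0.9 * 54.1
M90 = 53.29 dN.m

53.29 dN.m


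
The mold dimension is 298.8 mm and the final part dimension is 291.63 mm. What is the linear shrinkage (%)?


Shrinkage = (mold - part) / mold * 100
= (298.8 - 291.63) / 298.8 * 100
= 7.17 / 298.8 * 100
= 2.4%

2.4%


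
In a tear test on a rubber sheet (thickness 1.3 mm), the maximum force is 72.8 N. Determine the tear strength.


Tear strength = force / thickness
= 72.8 / 1.3
= 56.0 N/mm

56.0 N/mm


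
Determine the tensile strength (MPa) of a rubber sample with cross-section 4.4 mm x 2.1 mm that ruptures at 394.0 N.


Area = width * thickness = 4.4 * 2.1 = 9.24 mm^2
TS = force / area = 394.0 / 9.24 = 42.64 MPa

42.64 MPa


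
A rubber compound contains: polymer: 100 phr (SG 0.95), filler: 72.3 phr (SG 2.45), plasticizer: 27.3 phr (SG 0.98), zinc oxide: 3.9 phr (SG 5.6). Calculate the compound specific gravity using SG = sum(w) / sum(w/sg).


Sum of weights = 203.5
Volume contributions:
  polymer: 100/0.95 = 105.2632
  filler: 72.3/2.45 = 29.5102
  plasticizer: 27.3/0.98 = 27.8571
  zinc oxide: 3.9/5.6 = 0.6964
Sum of volumes = 163.3269
SG = 203.5 / 163.3269 = 1.246

SG = 1.246


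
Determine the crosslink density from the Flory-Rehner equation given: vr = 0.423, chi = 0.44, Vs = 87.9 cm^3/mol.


ln(1 - vr) = ln(1 - 0.423) = -0.5499
Numerator = -((-0.5499) + 0.423 + 0.44 * 0.423^2) = 0.0482
Denominator = 87.9 * (0.423^(1/3) - 0.423/2) = 47.3927
nu = 0.0482 / 47.3927 = 0.0010 mol/cm^3

0.0010 mol/cm^3


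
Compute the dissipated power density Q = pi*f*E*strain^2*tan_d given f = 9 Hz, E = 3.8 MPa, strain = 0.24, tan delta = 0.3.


Q = pi * f * E * strain^2 * tan_d
= pi * 9 * 3.8 * 0.24^2 * 0.3
= pi * 9 * 3.8 * 0.0576 * 0.3
= 1.8566

Q = 1.8566


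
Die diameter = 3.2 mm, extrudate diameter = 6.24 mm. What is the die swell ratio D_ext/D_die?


Die swell ratio = D_extrudate / D_die
= 6.24 / 3.2
= 1.95

Die swell = 1.95


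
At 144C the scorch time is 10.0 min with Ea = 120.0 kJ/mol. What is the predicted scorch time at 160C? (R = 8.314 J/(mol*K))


Convert temperatures: T1 = 144 + 273.15 = 417.15 K, T2 = 160 + 273.15 = 433.15 K
ts2_new = 10.0 * exp(120000 / 8.314 * (1/433.15 - 1/417.15))
1/T2 - 1/T1 = -8.8550e-05
ts2_new = 2.79 min

2.79 min


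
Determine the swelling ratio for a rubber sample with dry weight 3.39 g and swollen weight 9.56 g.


Q = W_swollen / W_dry
Q = 9.56 / 3.39
Q = 2.82

Q = 2.82


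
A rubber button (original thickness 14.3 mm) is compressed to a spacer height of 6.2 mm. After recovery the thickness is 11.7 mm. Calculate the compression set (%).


CS = (t0 - recovered) / (t0 - ts) * 100
= (14.3 - 11.7) / (14.3 - 6.2) * 100
= 2.6 / 8.1 * 100
= 32.1%

32.1%


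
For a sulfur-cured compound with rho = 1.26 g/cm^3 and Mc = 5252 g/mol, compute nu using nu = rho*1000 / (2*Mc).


nu = rho * 1000 / (2 * Mc)
nu = 1.26 * 1000 / (2 * 5252)
nu = 1260.0 / 10504
nu = 0.1200 mol/L

0.1200 mol/L


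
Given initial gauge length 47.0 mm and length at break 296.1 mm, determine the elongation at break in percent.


Elongation = (Lf - L0) / L0 * 100
= (296.1 - 47.0) / 47.0 * 100
= 249.1 / 47.0 * 100
= 530.0%

530.0%


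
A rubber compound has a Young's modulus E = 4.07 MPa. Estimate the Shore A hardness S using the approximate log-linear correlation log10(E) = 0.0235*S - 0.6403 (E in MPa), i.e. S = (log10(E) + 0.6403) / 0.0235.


log10(E) = 0.0235*S - 0.6403  =>  S = (log10(E) + 0.6403) / 0.0235
log10(4.07) = 0.609594
S = (0.609594 + 0.6403) / 0.0235 = 1.249894 / 0.0235
S = 53.2

Shore A = 53.2


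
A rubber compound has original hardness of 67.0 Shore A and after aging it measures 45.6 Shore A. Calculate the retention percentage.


Retention = aged / original * 100
= 45.6 / 67.0 * 100
= 68.1%

68.1%


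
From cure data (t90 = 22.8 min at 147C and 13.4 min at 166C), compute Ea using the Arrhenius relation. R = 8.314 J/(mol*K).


T1 = 420.15 K, T2 = 439.15 K
1/T1 - 1/T2 = 1.0298e-04
ln(t1/t2) = ln(22.8/13.4) = 0.5315
Ea = 8.314 * 0.5315 / 1.0298e-04 = 42912.2915 J/mol
Ea = 42.91 kJ/mol

42.91 kJ/mol


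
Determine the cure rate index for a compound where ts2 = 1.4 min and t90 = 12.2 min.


CRI = 100 / (t90 - ts2)
= 100 / (12.2 - 1.4)
= 100 / 10.8
= 9.26 min^-1

9.26 min^-1


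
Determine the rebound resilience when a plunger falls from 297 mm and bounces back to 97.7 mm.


Resilience = h_rebound / h_drop * 100
= 97.7 / 297 * 100
= 32.9%

32.9%


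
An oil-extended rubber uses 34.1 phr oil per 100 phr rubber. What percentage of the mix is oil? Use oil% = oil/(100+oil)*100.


Oil % = oil / (100 + oil) * 100
= 34.1 / (100 + 34.1) * 100
= 34.1 / 134.1 * 100
= 25.43%

25.43%


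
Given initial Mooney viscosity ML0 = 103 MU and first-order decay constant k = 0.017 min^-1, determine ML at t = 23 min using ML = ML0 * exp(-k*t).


ML = ML0 * exp(-k * t)
ML = 103 * exp(-0.017 * 23)
ML = 103 * 0.6764
ML = 69.67 MU

69.67 MU


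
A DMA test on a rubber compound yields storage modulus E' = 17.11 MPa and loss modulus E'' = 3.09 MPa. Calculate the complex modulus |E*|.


|E*| = sqrt(E'^2 + E''^2)
= sqrt(17.11^2 + 3.09^2)
= sqrt(292.7521 + 9.5481)
= 17.387 MPa

17.387 MPa


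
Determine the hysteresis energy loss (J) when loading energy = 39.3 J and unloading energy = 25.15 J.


Hysteresis loss = loading - unloading
= 39.3 - 25.15
= 14.15 J

14.15 J


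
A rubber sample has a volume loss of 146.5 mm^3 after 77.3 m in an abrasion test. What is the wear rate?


Rate = volume_loss / distance
= 146.5 / 77.3
= 1.895 mm^3/m

1.895 mm^3/m


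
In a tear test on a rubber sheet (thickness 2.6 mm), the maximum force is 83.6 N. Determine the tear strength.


Tear strength = force / thickness
= 83.6 / 2.6
= 32.15 N/mm

32.15 N/mm


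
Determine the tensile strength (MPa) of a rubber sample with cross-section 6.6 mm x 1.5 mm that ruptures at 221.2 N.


Area = width * thickness = 6.6 * 1.5 = 9.9 mm^2
TS = force / area = 221.2 / 9.9 = 22.34 MPa

22.34 MPa


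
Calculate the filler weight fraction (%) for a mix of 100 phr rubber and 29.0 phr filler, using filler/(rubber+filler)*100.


Filler % = filler / (rubber + filler) * 100
= 29.0 / (100 + 29.0) * 100
= 29.0 / 129.0 * 100
= 22.48%

22.48%


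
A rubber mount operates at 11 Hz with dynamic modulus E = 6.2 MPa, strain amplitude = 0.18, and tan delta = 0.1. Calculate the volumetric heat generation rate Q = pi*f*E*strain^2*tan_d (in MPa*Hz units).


Q = pi * f * E * strain^2 * tan_d
= pi * 11 * 6.2 * 0.18^2 * 0.1
= pi * 11 * 6.2 * 0.0324 * 0.1
= 0.6942

Q = 0.6942


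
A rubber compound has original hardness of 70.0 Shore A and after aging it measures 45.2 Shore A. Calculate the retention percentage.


Retention = aged / original * 100
= 45.2 / 70.0 * 100
= 64.6%

64.6%


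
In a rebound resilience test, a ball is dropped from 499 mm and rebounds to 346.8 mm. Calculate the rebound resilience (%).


Resilience = h_rebound / h_drop * 100
= 346.8 / 499 * 100
= 69.5%

69.5%


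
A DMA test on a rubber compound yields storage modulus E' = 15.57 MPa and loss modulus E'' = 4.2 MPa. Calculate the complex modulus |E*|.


|E*| = sqrt(E'^2 + E''^2)
= sqrt(15.57^2 + 4.2^2)
= sqrt(242.4249 + 17.6400)
= 16.127 MPa

16.127 MPa


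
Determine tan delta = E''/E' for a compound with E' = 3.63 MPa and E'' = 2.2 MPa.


tan delta = E'' / E'
= 2.2 / 3.63
= 0.6061

tan delta = 0.6061


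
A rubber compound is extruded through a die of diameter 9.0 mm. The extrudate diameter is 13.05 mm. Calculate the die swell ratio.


Die swell ratio = D_extrudate / D_die
= 13.05 / 9.0
= 1.45

Die swell = 1.45


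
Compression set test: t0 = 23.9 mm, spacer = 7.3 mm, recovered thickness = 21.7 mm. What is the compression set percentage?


CS = (t0 - recovered) / (t0 - ts) * 100
= (23.9 - 21.7) / (23.9 - 7.3) * 100
= 2.2 / 16.6 * 100
= 13.3%

13.3%


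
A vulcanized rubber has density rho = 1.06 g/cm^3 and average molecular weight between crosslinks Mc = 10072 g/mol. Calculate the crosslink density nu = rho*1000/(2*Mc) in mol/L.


nu = rho * 1000 / (2 * Mc)
nu = 1.06 * 1000 / (2 * 10072)
nu = 1060.0 / 20144
nu = 0.0526 mol/L

0.0526 mol/L


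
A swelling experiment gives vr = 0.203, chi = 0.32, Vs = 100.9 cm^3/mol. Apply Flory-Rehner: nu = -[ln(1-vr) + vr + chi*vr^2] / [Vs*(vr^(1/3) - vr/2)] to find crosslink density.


ln(1 - vr) = ln(1 - 0.203) = -0.2269
Numerator = -((-0.2269) + 0.203 + 0.32 * 0.203^2) = 0.0107
Denominator = 100.9 * (0.203^(1/3) - 0.203/2) = 49.0589
nu = 0.0107 / 49.0589 = 2.1838e-04 mol/cm^3

2.1838e-04 mol/cm^3


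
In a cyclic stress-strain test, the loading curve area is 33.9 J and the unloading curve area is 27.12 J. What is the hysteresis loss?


Hysteresis loss = loading - unloading
= 33.9 - 27.12
= 6.78 J

6.78 J


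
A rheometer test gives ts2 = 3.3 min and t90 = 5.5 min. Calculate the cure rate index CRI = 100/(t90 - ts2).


CRI = 100 / (t90 - ts2)
= 100 / (5.5 - 3.3)
= 100 / 2.2
= 45.45 min^-1

45.45 min^-1


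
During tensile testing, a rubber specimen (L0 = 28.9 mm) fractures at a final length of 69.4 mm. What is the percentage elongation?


Elongation = (Lf - L0) / L0 * 100
= (69.4 - 28.9) / 28.9 * 100
= 40.5 / 28.9 * 100
= 140.1%

140.1%


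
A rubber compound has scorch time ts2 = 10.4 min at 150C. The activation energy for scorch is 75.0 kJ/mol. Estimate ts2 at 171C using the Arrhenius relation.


Convert temperatures: T1 = 150 + 273.15 = 423.15 K, T2 = 171 + 273.15 = 444.15 K
ts2_new = 10.4 * exp(75000 / 8.314 * (1/444.15 - 1/423.15))
1/T2 - 1/T1 = -1.1174e-04
ts2_new = 3.8 min

3.8 min


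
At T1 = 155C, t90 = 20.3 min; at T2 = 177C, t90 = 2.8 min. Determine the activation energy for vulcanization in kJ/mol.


T1 = 428.15 K, T2 = 450.15 K
1/T1 - 1/T2 = 1.1415e-04
ln(t1/t2) = ln(20.3/2.8) = 1.9810
Ea = 8.314 * 1.9810 / 1.1415e-04 = 144286.3807 J/mol
Ea = 144.29 kJ/mol

144.29 kJ/mol


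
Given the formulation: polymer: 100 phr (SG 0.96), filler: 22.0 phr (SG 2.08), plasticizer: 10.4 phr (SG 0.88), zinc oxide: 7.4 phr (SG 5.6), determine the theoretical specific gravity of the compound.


Sum of weights = 139.8
Volume contributions:
  polymer: 100/0.96 = 104.1667
  filler: 22.0/2.08 = 10.5769
  plasticizer: 10.4/0.88 = 11.8182
  zinc oxide: 7.4/5.6 = 1.3214
Sum of volumes = 127.8832
SG = 139.8 / 127.8832 = 1.093

SG = 1.093


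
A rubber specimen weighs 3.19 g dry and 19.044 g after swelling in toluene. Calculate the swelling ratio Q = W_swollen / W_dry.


Q = W_swollen / W_dry
Q = 19.044 / 3.19
Q = 5.97

Q = 5.97


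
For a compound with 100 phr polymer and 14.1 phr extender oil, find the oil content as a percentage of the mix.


Oil % = oil / (100 + oil) * 100
= 14.1 / (100 + 14.1) * 100
= 14.1 / 114.1 * 100
= 12.36%

12.36%


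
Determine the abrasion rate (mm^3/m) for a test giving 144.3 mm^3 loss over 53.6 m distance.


Rate = volume_loss / distance
= 144.3 / 53.6
= 2.692 mm^3/m

2.692 mm^3/m


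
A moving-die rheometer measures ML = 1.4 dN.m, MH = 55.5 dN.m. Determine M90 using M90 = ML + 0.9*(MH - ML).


M90 = ML + 0.9 * (MH - ML)
M90 = 1.4 + 0.9 * (55.5 - 1.4)
M90 = 1.4 + 0.9 * 54.1
M90 = 50.09 dN.m

50.09 dN.m


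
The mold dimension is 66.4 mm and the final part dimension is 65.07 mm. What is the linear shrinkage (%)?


Shrinkage = (mold - part) / mold * 100
= (66.4 - 65.07) / 66.4 * 100
= 1.33 / 66.4 * 100
= 2.0%

2.0%


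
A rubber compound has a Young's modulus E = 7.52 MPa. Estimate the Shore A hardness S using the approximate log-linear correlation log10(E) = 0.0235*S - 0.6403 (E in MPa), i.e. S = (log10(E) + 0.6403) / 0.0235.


log10(E) = 0.0235*S - 0.6403  =>  S = (log10(E) + 0.6403) / 0.0235
log10(7.52) = 0.876218
S = (0.876218 + 0.6403) / 0.0235 = 1.516518 / 0.0235
S = 64.5

Shore A = 64.5


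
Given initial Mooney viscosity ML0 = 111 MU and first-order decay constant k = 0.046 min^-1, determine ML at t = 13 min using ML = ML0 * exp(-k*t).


ML = ML0 * exp(-k * t)
ML = 111 * exp(-0.046 * 13)
ML = 111 * 0.5499
ML = 61.04 MU

61.04 MU


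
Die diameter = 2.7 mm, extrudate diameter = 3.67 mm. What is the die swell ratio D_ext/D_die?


Die swell ratio = D_extrudate / D_die
= 3.67 / 2.7
= 1.359

Die swell = 1.359


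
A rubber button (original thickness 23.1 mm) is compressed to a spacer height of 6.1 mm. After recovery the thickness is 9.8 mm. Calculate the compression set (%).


CS = (t0 - recovered) / (t0 - ts) * 100
= (23.1 - 9.8) / (23.1 - 6.1) * 100
= 13.3 / 17.0 * 100
= 78.2%

78.2%


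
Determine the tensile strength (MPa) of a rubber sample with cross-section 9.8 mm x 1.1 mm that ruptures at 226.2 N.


Area = width * thickness = 9.8 * 1.1 = 10.78 mm^2
TS = force / area = 226.2 / 10.78 = 20.98 MPa

20.98 MPa


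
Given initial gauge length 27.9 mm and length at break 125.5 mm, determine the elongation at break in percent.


Elongation = (Lf - L0) / L0 * 100
= (125.5 - 27.9) / 27.9 * 100
= 97.6 / 27.9 * 100
= 349.8%

349.8%


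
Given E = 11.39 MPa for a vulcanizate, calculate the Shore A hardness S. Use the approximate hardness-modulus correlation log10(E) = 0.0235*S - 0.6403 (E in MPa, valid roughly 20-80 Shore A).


log10(E) = 0.0235*S - 0.6403  =>  S = (log10(E) + 0.6403) / 0.0235
log10(11.39) = 1.056524
S = (1.056524 + 0.6403) / 0.0235 = 1.696824 / 0.0235
S = 72.2

Shore A = 72.2


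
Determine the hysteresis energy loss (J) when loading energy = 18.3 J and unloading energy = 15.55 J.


Hysteresis loss = loading - unloading
= 18.3 - 15.55
= 2.75 J

2.75 J


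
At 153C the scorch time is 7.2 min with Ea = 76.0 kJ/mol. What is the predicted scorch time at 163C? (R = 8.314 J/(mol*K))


Convert temperatures: T1 = 153 + 273.15 = 426.15 K, T2 = 163 + 273.15 = 436.15 K
ts2_new = 7.2 * exp(76000 / 8.314 * (1/436.15 - 1/426.15))
1/T2 - 1/T1 = -5.3802e-05
ts2_new = 4.4 min

4.4 min


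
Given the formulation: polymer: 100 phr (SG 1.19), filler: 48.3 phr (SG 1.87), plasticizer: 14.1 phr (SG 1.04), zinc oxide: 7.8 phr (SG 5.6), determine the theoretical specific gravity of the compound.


Sum of weights = 170.2
Volume contributions:
  polymer: 100/1.19 = 84.0336
  filler: 48.3/1.87 = 25.8289
  plasticizer: 14.1/1.04 = 13.5577
  zinc oxide: 7.8/5.6 = 1.3929
Sum of volumes = 124.8130
SG = 170.2 / 124.8130 = 1.364

SG = 1.364
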